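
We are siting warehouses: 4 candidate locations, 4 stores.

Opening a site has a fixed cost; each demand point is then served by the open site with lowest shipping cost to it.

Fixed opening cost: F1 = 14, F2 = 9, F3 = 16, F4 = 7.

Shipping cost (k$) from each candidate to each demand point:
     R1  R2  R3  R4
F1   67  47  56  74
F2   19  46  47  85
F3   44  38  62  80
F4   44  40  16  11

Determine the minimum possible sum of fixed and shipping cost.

102

Open {F2, F4}: assign each demand point to its cheapest open site.
  R1→F2 19, R2→F4 40, R3→F4 16, R4→F4 11
  shipping cost 86, fixed 16 → total 102.
Compare {F1, F2, F4}: shipping cost 86 + fixed 30 = 116.
Compare {F2, F3, F4}: shipping cost 84 + fixed 32 = 116.
Compare {F4}: shipping cost 111 + fixed 7 = 118.
All other subsets cost ≥ 116. Minimum total cost: 102.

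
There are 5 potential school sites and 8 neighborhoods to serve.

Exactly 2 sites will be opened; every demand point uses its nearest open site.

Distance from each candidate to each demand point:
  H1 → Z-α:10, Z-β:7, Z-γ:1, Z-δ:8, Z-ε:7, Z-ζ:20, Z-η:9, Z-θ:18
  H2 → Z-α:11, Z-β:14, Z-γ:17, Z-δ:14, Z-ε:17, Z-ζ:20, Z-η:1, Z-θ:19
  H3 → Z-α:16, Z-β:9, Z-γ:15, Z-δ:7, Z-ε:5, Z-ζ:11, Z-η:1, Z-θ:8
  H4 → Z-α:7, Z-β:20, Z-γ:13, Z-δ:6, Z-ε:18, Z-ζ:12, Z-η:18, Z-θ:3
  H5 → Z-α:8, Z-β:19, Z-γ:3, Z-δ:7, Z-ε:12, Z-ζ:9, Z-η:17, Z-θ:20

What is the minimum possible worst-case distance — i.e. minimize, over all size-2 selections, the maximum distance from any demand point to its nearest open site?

Open {H3, H5}.
  Farthest demand point is Z-β at distance 9 (to H3); all others are ≤ 9.
With {H1, H3} the worst case is 11.
With {H1, H4} the worst case is 12.
No size-2 selection achieves below 9.

9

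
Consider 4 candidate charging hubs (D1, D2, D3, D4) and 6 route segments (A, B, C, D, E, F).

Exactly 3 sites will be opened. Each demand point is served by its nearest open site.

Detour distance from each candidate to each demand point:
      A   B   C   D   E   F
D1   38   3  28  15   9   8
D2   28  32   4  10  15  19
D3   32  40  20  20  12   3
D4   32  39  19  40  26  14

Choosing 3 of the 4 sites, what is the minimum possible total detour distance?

Open {D1, D2, D3}.
  A→D2 28, B→D1 3, C→D2 4, D→D2 10, E→D1 9, F→D3 3  ⇒ total 57.
Compare {D1, D2, D4}: total 62.
Compare {D1, D3, D4}: total 81.
No size-3 selection does better; minimum is 57.

57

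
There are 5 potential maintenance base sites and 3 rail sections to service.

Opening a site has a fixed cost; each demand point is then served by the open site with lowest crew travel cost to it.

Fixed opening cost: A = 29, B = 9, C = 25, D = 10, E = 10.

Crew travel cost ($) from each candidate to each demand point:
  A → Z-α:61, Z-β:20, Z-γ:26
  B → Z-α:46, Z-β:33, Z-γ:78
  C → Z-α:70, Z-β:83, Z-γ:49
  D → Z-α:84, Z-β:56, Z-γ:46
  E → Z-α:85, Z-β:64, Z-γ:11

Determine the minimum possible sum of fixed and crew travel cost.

Open {B, E}: assign each demand point to its cheapest open site.
  Z-α→B 46, Z-β→B 33, Z-γ→E 11
  crew travel cost 90, fixed 19 → total 109.
Compare {B, D, E}: crew travel cost 90 + fixed 29 = 119.
Compare {A, B, E}: crew travel cost 77 + fixed 48 = 125.
Compare {A, B}: crew travel cost 92 + fixed 38 = 130.
All other subsets cost ≥ 119. Minimum total cost: 109.

109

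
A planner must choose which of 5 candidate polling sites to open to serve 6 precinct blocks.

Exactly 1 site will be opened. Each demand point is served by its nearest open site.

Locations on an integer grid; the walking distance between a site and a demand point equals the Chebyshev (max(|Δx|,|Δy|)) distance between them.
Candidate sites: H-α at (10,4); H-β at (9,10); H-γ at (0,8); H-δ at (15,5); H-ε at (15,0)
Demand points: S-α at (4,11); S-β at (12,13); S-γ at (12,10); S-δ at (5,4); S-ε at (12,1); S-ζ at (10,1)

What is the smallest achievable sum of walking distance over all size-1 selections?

Open {H-α}.
  S-α→H-α 7, S-β→H-α 9, S-γ→H-α 6, S-δ→H-α 5, S-ε→H-α 3, S-ζ→H-α 3  ⇒ total 33.
Compare {H-β}: total 35.
Compare {H-δ}: total 43.
No size-1 selection does better; minimum is 33.

33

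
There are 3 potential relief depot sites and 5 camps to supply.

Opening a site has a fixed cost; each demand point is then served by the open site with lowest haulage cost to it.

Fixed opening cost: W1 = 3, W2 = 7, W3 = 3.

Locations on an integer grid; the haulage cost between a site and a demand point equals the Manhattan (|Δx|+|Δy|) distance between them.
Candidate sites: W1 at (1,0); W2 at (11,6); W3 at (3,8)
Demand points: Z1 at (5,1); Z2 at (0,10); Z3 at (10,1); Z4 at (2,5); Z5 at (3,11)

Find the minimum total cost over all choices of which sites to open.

33

Open {W1, W3}: assign each demand point to its cheapest open site.
  Z1→W1 5, Z2→W3 5, Z3→W1 10, Z4→W3 4, Z5→W3 3
  haulage cost 27, fixed 6 → total 33.
Compare {W1, W2, W3}: haulage cost 23 + fixed 13 = 36.
Compare {W2, W3}: haulage cost 27 + fixed 10 = 37.
Compare {W3}: haulage cost 35 + fixed 3 = 38.
All other subsets cost ≥ 36. Minimum total cost: 33.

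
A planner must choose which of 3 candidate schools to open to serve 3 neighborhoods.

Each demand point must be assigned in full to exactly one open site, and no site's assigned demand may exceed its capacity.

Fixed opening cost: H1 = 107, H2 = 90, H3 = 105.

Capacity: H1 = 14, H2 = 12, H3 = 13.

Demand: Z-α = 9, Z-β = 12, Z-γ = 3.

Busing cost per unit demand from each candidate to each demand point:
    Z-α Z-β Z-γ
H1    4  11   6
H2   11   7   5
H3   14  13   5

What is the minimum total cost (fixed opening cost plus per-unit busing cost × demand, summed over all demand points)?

335

Open {H1, H2}; cheapest assignment that respects the capacities:
  H1 (cap 14, load 12): Z-α, Z-γ — cost 9×4 + 3×6 = 54
  H2 (cap 12, load 12): Z-β — cost 12×7 = 84
  Shipping 138, fixed 197 → total 335.
  Any other capacity-feasible assignment to {H1, H2} ships for at least 138.
Compare {H2, H3}: its best feasible assignment gives total 420.
Compare {H1, H3}: its best feasible assignment gives total 422.
Every other set of open sites that can feasibly serve all demand totals ≥ 420 even under its best assignment. Minimum: 335.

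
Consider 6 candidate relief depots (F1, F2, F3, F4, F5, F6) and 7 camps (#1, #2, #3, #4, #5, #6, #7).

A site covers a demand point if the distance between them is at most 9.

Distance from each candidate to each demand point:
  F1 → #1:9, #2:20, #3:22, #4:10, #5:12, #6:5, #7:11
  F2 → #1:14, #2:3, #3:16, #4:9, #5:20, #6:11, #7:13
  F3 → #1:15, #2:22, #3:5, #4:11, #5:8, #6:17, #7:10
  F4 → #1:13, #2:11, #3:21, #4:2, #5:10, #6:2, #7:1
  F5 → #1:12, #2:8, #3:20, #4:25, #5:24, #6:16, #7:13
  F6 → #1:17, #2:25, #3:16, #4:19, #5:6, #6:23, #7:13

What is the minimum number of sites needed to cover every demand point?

Coverage sets (demand points within 9 of each site):
  F1: {#1, #6}
  F2: {#2, #4}
  F3: {#3, #5}
  F4: {#4, #6, #7}
  F5: {#2}
  F6: {#5}
No 3 sites suffice: every size-3 union leaves at least one demand point uncovered.
But {F1, F2, F3, F4} covers everything, so the minimum is 4.

4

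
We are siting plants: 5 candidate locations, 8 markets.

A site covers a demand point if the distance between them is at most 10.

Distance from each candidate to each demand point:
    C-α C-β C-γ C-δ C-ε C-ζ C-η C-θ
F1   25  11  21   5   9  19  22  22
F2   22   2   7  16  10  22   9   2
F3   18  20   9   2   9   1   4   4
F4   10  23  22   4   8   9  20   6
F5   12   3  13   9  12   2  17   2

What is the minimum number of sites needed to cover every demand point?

Coverage sets (demand points within 10 of each site):
  F1: {C-δ, C-ε}
  F2: {C-β, C-γ, C-ε, C-η, C-θ}
  F3: {C-γ, C-δ, C-ε, C-ζ, C-η, C-θ}
  F4: {C-α, C-δ, C-ε, C-ζ, C-θ}
  F5: {C-β, C-δ, C-ζ, C-θ}
No single site covers all 8 demand points.
But {F2, F4} covers everything, so the minimum is 2.

2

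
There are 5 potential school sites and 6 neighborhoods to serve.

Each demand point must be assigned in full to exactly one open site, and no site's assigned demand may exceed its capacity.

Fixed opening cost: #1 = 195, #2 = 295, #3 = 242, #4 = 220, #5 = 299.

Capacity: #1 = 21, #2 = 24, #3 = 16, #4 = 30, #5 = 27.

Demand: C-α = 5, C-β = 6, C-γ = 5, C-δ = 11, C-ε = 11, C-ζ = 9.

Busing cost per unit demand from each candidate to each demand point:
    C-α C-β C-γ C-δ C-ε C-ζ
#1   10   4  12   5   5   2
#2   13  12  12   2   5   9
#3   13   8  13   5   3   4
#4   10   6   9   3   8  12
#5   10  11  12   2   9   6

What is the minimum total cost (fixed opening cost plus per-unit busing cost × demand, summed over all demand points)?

652

Open {#1, #4}; cheapest assignment that respects the capacities:
  #1 (cap 21, load 20): C-ε, C-ζ — cost 11×5 + 9×2 = 73
  #4 (cap 30, load 27): C-α, C-β, C-γ, C-δ — cost 5×10 + 6×6 + 5×9 + 11×3 = 164
  Shipping 237, fixed 415 → total 652.
  Any other capacity-feasible assignment to {#1, #4} ships for at least 237.
Compare {#1, #5}: its best feasible assignment gives total 765.
Compare {#4, #5}: its best feasible assignment gives total 814.
Every other set of open sites that can feasibly serve all demand totals ≥ 765 even under its best assignment. Minimum: 652.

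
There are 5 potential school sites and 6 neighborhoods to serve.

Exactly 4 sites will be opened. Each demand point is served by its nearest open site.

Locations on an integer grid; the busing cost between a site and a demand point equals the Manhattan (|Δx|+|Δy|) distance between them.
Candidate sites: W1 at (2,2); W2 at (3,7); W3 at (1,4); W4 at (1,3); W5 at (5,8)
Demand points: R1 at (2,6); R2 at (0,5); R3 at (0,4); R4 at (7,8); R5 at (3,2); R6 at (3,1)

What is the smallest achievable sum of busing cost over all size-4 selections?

10

Open {W1, W2, W3, W5}.
  R1→W2 2, R2→W3 2, R3→W3 1, R4→W5 2, R5→W1 1, R6→W1 2  ⇒ total 10.
Compare {W1, W3, W4, W5}: total 11.
Compare {W1, W2, W4, W5}: total 12.
No size-4 selection does better; minimum is 10.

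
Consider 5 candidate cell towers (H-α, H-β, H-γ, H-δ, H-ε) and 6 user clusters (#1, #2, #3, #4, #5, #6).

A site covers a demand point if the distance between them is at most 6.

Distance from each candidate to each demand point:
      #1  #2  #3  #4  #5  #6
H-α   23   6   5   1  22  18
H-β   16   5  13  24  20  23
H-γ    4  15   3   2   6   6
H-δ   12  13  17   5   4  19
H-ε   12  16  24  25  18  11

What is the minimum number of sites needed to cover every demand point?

Coverage sets (demand points within 6 of each site):
  H-α: {#2, #3, #4}
  H-β: {#2}
  H-γ: {#1, #3, #4, #5, #6}
  H-δ: {#4, #5}
  H-ε: {}
No single site covers all 6 demand points.
But {H-α, H-γ} covers everything, so the minimum is 2.

2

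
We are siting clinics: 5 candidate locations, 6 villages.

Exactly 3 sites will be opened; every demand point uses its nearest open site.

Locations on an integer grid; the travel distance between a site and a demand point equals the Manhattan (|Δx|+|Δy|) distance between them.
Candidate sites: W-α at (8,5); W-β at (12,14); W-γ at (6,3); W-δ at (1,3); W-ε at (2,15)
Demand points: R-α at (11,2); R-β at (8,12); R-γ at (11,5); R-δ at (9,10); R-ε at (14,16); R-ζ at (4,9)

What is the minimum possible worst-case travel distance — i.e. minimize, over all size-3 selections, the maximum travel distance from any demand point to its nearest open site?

Open {W-α, W-β, W-γ}.
  Farthest demand point is R-ζ at travel distance 8 (to W-α); all others are ≤ 8.
With {W-α, W-β, W-δ} the worst case is 8.
With {W-α, W-β, W-ε} the worst case is 8.
No size-3 selection achieves below 8.

8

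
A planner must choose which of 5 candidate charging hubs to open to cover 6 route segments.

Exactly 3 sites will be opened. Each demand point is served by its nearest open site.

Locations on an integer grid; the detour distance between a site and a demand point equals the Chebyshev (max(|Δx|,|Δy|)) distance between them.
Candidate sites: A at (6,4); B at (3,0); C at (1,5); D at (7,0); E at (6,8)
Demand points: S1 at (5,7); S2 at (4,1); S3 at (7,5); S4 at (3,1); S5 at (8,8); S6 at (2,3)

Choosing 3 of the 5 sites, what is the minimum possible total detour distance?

Open {A, B, E}.
  S1→E 1, S2→B 1, S3→A 1, S4→B 1, S5→E 2, S6→B 3  ⇒ total 9.
Compare {B, C, E}: total 10.
Compare {B, D, E}: total 11.
No size-3 selection does better; minimum is 9.

9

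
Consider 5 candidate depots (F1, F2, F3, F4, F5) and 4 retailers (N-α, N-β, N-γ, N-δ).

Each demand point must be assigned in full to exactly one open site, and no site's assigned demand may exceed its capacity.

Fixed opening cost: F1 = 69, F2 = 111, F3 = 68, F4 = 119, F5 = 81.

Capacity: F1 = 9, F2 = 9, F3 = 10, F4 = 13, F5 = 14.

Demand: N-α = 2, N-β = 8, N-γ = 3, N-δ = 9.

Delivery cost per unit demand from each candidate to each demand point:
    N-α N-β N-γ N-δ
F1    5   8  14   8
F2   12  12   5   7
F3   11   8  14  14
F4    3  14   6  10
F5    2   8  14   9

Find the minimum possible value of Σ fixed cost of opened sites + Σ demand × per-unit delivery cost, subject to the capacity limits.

332

Open {F1, F5}; cheapest assignment that respects the capacities:
  F1 (cap 9, load 9): N-δ — cost 9×8 = 72
  F5 (cap 14, load 13): N-α, N-β, N-γ — cost 2×2 + 8×8 + 3×14 = 110
  Shipping 182, fixed 150 → total 332.
  Any other capacity-feasible assignment to {F1, F5} ships for at least 182.
Compare {F3, F5}: its best feasible assignment gives total 340.
Compare {F2, F5}: its best feasible assignment gives total 365.
Every other set of open sites that can feasibly serve all demand totals ≥ 340 even under its best assignment. Minimum: 332.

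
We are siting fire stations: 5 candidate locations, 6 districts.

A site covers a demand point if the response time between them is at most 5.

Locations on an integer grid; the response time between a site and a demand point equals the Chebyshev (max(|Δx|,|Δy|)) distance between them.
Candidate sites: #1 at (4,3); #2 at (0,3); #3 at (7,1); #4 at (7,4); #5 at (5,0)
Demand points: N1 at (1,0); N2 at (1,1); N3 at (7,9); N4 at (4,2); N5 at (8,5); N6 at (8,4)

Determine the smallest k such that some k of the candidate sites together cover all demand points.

2

Coverage sets (demand points within 5 of each site):
  #1: {N1, N2, N4, N5, N6}
  #2: {N1, N2, N4}
  #3: {N4, N5, N6}
  #4: {N3, N4, N5, N6}
  #5: {N1, N2, N4, N5, N6}
No single site covers all 6 demand points.
But {#1, #4} covers everything, so the minimum is 2.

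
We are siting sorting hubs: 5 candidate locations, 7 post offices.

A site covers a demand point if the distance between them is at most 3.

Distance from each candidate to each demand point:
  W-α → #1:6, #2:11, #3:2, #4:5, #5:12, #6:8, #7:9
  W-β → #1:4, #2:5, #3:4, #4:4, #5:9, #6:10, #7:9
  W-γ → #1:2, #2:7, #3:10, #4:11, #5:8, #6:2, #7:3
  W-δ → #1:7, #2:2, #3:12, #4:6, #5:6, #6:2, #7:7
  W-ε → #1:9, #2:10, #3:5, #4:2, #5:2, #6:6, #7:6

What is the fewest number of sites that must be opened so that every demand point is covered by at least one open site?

4

Coverage sets (demand points within 3 of each site):
  W-α: {#3}
  W-β: {}
  W-γ: {#1, #6, #7}
  W-δ: {#2, #6}
  W-ε: {#4, #5}
No 3 sites suffice: every size-3 union leaves at least one demand point uncovered.
But {W-α, W-γ, W-δ, W-ε} covers everything, so the minimum is 4.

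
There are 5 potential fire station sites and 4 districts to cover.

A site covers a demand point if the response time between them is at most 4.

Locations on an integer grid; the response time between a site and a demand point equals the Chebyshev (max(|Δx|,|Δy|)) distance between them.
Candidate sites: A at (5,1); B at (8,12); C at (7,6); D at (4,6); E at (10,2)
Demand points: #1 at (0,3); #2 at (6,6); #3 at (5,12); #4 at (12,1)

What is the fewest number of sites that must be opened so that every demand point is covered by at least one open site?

Coverage sets (demand points within 4 of each site):
  A: {}
  B: {#3}
  C: {#2}
  D: {#1, #2}
  E: {#2, #4}
No 2 sites suffice: every size-2 union leaves at least one demand point uncovered.
But {B, D, E} covers everything, so the minimum is 3.

3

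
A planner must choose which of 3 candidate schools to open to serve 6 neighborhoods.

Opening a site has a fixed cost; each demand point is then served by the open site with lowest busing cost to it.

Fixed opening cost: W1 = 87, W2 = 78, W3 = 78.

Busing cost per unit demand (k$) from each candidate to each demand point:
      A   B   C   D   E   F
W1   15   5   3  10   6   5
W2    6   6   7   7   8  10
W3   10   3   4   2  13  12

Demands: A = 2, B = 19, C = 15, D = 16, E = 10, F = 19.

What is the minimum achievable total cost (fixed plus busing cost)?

Open {W1, W3}: assign each demand point to its cheapest open site.
  A→W3 2×10=20, B→W3 19×3=57, C→W1 15×3=45, D→W3 16×2=32, E→W1 10×6=60, F→W1 19×5=95
  busing cost 309, fixed 165 → total 474.
Compare {W1, W2, W3}: busing cost 301 + fixed 243 = 544.
Compare {W1}: busing cost 485 + fixed 87 = 572.
Compare {W1, W2}: busing cost 419 + fixed 165 = 584.
All other subsets cost ≥ 544. Minimum total cost: 474.

474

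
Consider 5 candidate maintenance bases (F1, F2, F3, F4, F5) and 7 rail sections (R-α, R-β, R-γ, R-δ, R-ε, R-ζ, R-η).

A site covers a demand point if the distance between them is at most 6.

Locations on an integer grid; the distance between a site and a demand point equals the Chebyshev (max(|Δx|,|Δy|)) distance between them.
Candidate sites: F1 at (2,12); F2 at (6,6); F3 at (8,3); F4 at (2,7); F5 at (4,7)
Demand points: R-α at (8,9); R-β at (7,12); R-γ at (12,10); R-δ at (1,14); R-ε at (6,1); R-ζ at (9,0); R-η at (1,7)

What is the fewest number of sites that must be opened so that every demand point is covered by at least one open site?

Coverage sets (demand points within 6 of each site):
  F1: {R-α, R-β, R-δ, R-η}
  F2: {R-α, R-β, R-γ, R-ε, R-ζ, R-η}
  F3: {R-α, R-ε, R-ζ}
  F4: {R-α, R-β, R-ε, R-η}
  F5: {R-α, R-β, R-ε, R-η}
No single site covers all 7 demand points.
But {F1, F2} covers everything, so the minimum is 2.

2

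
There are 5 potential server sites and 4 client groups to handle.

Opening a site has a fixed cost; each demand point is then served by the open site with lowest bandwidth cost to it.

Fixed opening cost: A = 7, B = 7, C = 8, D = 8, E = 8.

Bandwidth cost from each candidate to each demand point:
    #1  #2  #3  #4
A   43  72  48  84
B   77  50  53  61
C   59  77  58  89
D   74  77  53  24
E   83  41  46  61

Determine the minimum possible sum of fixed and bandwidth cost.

Open {A, D, E}: assign each demand point to its cheapest open site.
  #1→A 43, #2→E 41, #3→E 46, #4→D 24
  bandwidth cost 154, fixed 23 → total 177.
Compare {A, B, D, E}: bandwidth cost 154 + fixed 30 = 184.
Compare {A, C, D, E}: bandwidth cost 154 + fixed 31 = 185.
Compare {A, B, D}: bandwidth cost 165 + fixed 22 = 187.
All other subsets cost ≥ 184. Minimum total cost: 177.

177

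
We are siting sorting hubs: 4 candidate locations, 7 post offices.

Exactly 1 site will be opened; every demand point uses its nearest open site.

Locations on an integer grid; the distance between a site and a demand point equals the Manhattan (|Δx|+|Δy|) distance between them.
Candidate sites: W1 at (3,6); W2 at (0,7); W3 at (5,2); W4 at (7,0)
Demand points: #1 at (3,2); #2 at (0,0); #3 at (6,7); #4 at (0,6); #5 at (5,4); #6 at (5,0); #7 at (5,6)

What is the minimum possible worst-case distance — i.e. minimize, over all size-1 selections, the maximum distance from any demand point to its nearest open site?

Open {W1}.
  Farthest demand point is #2 at distance 9 (to W1); all others are ≤ 9.
With {W3} the worst case is 9.
With {W2} the worst case is 12.
No size-1 selection achieves below 9.

9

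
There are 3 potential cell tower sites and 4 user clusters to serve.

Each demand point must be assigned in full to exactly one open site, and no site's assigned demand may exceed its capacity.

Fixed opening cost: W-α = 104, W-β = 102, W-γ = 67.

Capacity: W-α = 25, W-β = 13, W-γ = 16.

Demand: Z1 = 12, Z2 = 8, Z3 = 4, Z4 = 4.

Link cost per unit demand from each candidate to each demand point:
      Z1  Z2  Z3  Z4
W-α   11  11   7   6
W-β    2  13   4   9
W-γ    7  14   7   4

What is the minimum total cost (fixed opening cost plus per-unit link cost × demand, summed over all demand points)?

Open {W-β, W-γ}; cheapest assignment that respects the capacities:
  W-β (cap 13, load 12): Z1 — cost 12×2 = 24
  W-γ (cap 16, load 16): Z2, Z3, Z4 — cost 8×14 + 4×7 + 4×4 = 156
  Shipping 180, fixed 169 → total 349.
  Any other capacity-feasible assignment to {W-β, W-γ} ships for at least 180.
Compare {W-α, W-β}: its best feasible assignment gives total 370.
Compare {W-α, W-γ}: its best feasible assignment gives total 387.
Every other set of open sites that can feasibly serve all demand totals ≥ 370 even under its best assignment. Minimum: 349.

349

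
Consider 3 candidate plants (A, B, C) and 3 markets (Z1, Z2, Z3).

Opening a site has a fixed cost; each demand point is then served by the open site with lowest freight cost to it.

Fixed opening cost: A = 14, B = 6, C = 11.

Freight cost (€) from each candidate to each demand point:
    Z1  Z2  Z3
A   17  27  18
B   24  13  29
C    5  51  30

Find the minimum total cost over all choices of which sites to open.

64

Open {B, C}: assign each demand point to its cheapest open site.
  Z1→C 5, Z2→B 13, Z3→B 29
  freight cost 47, fixed 17 → total 64.
Compare {A, B, C}: freight cost 36 + fixed 31 = 67.
Compare {A, B}: freight cost 48 + fixed 20 = 68.
Compare {B}: freight cost 66 + fixed 6 = 72.
All other subsets cost ≥ 67. Minimum total cost: 64.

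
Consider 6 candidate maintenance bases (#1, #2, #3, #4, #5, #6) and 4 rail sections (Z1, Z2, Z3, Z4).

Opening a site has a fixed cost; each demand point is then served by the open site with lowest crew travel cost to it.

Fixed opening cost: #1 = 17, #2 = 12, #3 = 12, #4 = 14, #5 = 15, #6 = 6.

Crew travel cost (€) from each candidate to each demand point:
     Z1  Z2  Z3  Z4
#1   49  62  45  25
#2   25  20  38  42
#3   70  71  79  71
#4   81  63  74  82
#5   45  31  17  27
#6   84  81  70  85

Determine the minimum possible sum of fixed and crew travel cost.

116

Open {#2, #5}: assign each demand point to its cheapest open site.
  Z1→#2 25, Z2→#2 20, Z3→#5 17, Z4→#5 27
  crew travel cost 89, fixed 27 → total 116.
Compare {#2, #5, #6}: crew travel cost 89 + fixed 33 = 122.
Compare {#2, #3, #5}: crew travel cost 89 + fixed 39 = 128.
Compare {#2, #4, #5}: crew travel cost 89 + fixed 41 = 130.
All other subsets cost ≥ 122. Minimum total cost: 116.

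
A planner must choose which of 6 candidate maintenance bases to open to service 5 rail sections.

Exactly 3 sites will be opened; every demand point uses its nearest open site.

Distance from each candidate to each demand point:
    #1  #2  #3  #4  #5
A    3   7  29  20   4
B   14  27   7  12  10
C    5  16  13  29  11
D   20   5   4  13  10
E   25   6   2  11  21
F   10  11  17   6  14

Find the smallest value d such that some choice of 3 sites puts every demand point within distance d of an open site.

Open {A, D, F}.
  Farthest demand point is #4 at distance 6 (to F); all others are ≤ 6.
With {A, E, F} the worst case is 6.
With {A, B, F} the worst case is 7.
No size-3 selection achieves below 6.

6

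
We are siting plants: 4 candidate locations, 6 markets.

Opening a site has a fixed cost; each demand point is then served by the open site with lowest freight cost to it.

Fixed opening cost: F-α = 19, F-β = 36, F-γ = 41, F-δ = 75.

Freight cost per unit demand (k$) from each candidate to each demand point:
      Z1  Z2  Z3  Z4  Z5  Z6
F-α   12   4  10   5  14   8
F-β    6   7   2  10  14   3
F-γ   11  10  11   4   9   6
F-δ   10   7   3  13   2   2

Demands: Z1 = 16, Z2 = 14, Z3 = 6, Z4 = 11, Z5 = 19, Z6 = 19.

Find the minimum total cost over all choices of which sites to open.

425

Open {F-α, F-β, F-δ}: assign each demand point to its cheapest open site.
  Z1→F-β 16×6=96, Z2→F-α 14×4=56, Z3→F-β 6×2=12, Z4→F-α 11×5=55, Z5→F-δ 19×2=38, Z6→F-δ 19×2=38
  freight cost 295, fixed 130 → total 425.
Compare {F-α, F-β, F-γ, F-δ}: freight cost 284 + fixed 171 = 455.
Compare {F-α, F-δ}: freight cost 365 + fixed 94 = 459.
Compare {F-β, F-γ, F-δ}: freight cost 326 + fixed 152 = 478.
All other subsets cost ≥ 455. Minimum total cost: 425.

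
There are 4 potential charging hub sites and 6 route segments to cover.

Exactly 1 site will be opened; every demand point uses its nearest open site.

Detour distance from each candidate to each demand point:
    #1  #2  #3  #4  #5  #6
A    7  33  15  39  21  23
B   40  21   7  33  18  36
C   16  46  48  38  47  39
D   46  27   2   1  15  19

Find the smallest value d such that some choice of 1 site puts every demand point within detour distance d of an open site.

39

Open {A}.
  Farthest demand point is #4 at detour distance 39 (to A); all others are ≤ 39.
With {B} the worst case is 40.
With {D} the worst case is 46.
No size-1 selection achieves below 39.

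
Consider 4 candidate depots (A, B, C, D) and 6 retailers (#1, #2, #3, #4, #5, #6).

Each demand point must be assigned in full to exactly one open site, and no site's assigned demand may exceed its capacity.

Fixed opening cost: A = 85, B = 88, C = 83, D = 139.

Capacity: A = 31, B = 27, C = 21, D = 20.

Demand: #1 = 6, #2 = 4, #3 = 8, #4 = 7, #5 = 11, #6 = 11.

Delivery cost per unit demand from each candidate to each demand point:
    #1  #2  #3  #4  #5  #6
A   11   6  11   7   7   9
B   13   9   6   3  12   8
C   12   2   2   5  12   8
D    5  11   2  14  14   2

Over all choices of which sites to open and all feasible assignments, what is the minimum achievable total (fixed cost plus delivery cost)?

469

Open {A, C}; cheapest assignment that respects the capacities:
  A (cap 31, load 28): #1, #5, #6 — cost 6×11 + 11×7 + 11×9 = 242
  C (cap 21, load 19): #2, #3, #4 — cost 4×2 + 8×2 + 7×5 = 59
  Shipping 301, fixed 168 → total 469.
  Any other capacity-feasible assignment to {A, C} ships for at least 301.
Compare {A, D}: its best feasible assignment gives total 478.
Compare {A, C, D}: its best feasible assignment gives total 495.
Every other set of open sites that can feasibly serve all demand totals ≥ 478 even under its best assignment. Minimum: 469.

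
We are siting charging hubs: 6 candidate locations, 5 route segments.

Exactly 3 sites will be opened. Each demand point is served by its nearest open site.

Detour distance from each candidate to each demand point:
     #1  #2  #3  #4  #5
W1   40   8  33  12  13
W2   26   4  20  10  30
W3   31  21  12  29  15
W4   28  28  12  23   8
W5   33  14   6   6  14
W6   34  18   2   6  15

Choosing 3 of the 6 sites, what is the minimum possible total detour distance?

Open {W2, W4, W6}.
  #1→W2 26, #2→W2 4, #3→W6 2, #4→W6 6, #5→W4 8  ⇒ total 46.
Compare {W2, W4, W5}: total 50.
Compare {W1, W2, W6}: total 51.
No size-3 selection does better; minimum is 46.

46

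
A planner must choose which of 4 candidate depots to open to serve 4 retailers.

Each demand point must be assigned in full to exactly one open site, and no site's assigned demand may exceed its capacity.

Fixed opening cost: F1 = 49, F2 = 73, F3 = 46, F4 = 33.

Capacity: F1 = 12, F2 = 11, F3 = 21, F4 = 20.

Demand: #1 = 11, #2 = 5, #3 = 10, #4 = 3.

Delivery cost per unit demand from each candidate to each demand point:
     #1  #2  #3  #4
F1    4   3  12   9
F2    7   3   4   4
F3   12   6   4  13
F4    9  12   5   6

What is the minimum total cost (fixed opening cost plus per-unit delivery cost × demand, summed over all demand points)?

Open {F1, F3}; cheapest assignment that respects the capacities:
  F1 (cap 12, load 11): #1 — cost 11×4 = 44
  F3 (cap 21, load 18): #2, #3, #4 — cost 5×6 + 10×4 + 3×13 = 109
  Shipping 153, fixed 95 → total 248.
  Any other capacity-feasible assignment to {F1, F3} ships for at least 153.
Compare {F1, F4}: its best feasible assignment gives total 254.
Compare {F1, F3, F4}: its best feasible assignment gives total 260.
Every other set of open sites that can feasibly serve all demand totals ≥ 254 even under its best assignment. Minimum: 248.

248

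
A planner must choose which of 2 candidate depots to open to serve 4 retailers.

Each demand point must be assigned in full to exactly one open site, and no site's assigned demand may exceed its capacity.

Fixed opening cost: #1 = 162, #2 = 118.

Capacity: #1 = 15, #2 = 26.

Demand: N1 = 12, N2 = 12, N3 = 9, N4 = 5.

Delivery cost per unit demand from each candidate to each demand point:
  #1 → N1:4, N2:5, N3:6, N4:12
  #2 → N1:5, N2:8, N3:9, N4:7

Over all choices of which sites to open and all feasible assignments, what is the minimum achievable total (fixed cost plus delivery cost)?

516

Open {#1, #2}; cheapest assignment that respects the capacities:
  #1 (cap 15, load 12): N2 — cost 12×5 = 60
  #2 (cap 26, load 26): N1, N3, N4 — cost 12×5 + 9×9 + 5×7 = 176
  Shipping 236, fixed 280 → total 516.
  Any other capacity-feasible assignment to {#1, #2} ships for at least 236.
Total demand is 38 and no other set of sites has combined capacity ≥ 38, so {#1, #2} is the only feasible choice of open sites. Minimum: 516.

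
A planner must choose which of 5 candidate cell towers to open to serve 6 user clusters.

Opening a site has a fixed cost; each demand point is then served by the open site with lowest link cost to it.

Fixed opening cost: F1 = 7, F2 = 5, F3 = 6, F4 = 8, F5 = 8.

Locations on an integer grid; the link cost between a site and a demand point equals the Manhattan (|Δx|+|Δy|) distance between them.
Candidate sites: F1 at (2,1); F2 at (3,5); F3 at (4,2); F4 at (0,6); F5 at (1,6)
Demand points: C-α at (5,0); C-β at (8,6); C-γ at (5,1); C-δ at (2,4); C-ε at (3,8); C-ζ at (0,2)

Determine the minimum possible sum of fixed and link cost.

Open {F2, F3}: assign each demand point to its cheapest open site.
  C-α→F3 3, C-β→F2 6, C-γ→F3 2, C-δ→F2 2, C-ε→F2 3, C-ζ→F3 4
  link cost 20, fixed 11 → total 31.
Compare {F1, F2}: link cost 21 + fixed 12 = 33.
Compare {F3}: link cost 28 + fixed 6 = 34.
Compare {F2}: link cost 30 + fixed 5 = 35.
All other subsets cost ≥ 33. Minimum total cost: 31.

31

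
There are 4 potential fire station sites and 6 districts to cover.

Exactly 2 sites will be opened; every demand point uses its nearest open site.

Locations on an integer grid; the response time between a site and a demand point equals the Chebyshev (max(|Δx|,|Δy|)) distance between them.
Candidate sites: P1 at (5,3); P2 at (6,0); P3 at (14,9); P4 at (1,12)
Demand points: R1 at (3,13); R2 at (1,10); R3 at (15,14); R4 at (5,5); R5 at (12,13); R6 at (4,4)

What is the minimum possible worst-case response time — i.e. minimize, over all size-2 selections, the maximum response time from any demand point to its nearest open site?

8

Open {P3, P4}.
  Farthest demand point is R6 at response time 8 (to P4); all others are ≤ 8.
With {P1, P3} the worst case is 10.
With {P1, P2} the worst case is 11.
No size-2 selection achieves below 8.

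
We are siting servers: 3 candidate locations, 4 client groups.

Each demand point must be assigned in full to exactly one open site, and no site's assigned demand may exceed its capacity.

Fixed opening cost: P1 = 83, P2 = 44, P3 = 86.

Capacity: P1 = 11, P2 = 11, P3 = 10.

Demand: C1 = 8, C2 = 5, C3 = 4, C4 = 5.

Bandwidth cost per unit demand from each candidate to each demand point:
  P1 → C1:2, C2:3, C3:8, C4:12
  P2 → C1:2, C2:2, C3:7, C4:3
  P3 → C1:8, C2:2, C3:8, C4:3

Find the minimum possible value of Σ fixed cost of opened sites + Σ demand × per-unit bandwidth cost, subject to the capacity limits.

282

Open {P1, P2, P3}; cheapest assignment that respects the capacities:
  P1 (cap 11, load 8): C1 — cost 8×2 = 16
  P2 (cap 11, load 9): C2, C3 — cost 5×2 + 4×7 = 38
  P3 (cap 10, load 5): C4 — cost 5×3 = 15
  Shipping 69, fixed 213 → total 282.
  Any other capacity-feasible assignment to {P1, P2, P3} ships for at least 69.
Total demand is 22; every other set of sites either has combined capacity below 22 or cannot fit the demands without splitting one across sites, so {P1, P2, P3} is the only feasible choice of open sites. Minimum: 282.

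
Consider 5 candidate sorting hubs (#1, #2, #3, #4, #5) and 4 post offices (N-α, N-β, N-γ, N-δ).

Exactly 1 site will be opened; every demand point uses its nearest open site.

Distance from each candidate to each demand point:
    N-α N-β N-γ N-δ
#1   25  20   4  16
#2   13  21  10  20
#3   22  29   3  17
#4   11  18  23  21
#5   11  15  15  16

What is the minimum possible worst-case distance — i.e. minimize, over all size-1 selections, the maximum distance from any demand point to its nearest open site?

16

Open {#5}.
  Farthest demand point is N-δ at distance 16 (to #5); all others are ≤ 16.
With {#2} the worst case is 21.
With {#4} the worst case is 23.
No size-1 selection achieves below 16.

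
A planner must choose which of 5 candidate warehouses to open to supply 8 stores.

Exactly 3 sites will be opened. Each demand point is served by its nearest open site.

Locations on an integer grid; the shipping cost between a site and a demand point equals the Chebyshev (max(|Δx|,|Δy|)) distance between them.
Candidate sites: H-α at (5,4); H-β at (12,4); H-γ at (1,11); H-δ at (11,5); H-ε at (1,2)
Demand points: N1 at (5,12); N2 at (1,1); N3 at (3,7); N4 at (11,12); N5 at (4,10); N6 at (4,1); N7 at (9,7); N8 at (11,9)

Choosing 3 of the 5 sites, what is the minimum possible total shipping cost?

Open {H-γ, H-δ, H-ε}.
  N1→H-γ 4, N2→H-ε 1, N3→H-γ 4, N4→H-δ 7, N5→H-γ 3, N6→H-ε 3, N7→H-δ 2, N8→H-δ 4  ⇒ total 28.
Compare {H-α, H-γ, H-δ}: total 30.
Compare {H-β, H-γ, H-ε}: total 31.
No size-3 selection does better; minimum is 28.

28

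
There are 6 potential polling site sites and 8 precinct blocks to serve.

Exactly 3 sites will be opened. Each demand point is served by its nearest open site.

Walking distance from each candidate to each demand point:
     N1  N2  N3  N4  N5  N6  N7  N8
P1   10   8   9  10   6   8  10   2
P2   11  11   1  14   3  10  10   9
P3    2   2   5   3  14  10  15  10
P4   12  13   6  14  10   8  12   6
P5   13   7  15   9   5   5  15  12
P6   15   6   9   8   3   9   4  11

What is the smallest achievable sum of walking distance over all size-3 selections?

29

Open {P1, P3, P6}.
  N1→P3 2, N2→P3 2, N3→P3 5, N4→P3 3, N5→P6 3, N6→P1 8, N7→P6 4, N8→P1 2  ⇒ total 29.
Compare {P1, P2, P3}: total 31.
Compare {P2, P3, P6}: total 33.
No size-3 selection does better; minimum is 29.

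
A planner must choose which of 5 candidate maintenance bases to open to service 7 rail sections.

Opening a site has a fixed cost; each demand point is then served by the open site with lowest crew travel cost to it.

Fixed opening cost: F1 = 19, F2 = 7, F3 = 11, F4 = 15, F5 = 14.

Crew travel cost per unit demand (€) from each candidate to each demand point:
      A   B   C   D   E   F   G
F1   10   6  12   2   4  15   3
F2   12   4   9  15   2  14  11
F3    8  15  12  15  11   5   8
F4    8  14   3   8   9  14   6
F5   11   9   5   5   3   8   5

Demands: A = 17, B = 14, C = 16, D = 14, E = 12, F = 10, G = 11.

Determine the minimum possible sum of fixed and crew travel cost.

Open {F1, F2, F3, F4}: assign each demand point to its cheapest open site.
  A→F3 17×8=136, B→F2 14×4=56, C→F4 16×3=48, D→F1 14×2=28, E→F2 12×2=24, F→F3 10×5=50, G→F1 11×3=33
  crew travel cost 375, fixed 52 → total 427.
Compare {F1, F2, F3, F4, F5}: crew travel cost 375 + fixed 66 = 441.
Compare {F1, F2, F3, F5}: crew travel cost 407 + fixed 51 = 458.
Compare {F1, F2, F4, F5}: crew travel cost 405 + fixed 55 = 460.
All other subsets cost ≥ 441. Minimum total cost: 427.

427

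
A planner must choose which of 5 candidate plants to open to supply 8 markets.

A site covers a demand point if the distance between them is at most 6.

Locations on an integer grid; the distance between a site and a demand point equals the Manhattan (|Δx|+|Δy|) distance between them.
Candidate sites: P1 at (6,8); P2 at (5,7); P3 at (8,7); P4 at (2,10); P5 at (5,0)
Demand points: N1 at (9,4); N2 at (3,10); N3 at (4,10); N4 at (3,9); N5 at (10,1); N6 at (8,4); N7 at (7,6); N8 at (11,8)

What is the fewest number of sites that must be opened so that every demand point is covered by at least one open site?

3

Coverage sets (demand points within 6 of each site):
  P1: {N2, N3, N4, N6, N7, N8}
  P2: {N2, N3, N4, N6, N7}
  P3: {N1, N6, N7, N8}
  P4: {N2, N3, N4}
  P5: {N5}
No 2 sites suffice: every size-2 union leaves at least one demand point uncovered.
But {P1, P3, P5} covers everything, so the minimum is 3.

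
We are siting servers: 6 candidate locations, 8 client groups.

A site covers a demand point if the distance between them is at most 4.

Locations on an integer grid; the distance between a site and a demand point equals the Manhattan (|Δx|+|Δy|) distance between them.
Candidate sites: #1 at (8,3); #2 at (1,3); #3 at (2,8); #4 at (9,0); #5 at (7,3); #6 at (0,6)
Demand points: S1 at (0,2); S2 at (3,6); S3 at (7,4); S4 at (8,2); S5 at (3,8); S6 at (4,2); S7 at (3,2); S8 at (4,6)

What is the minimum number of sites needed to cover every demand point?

3

Coverage sets (demand points within 4 of each site):
  #1: {S3, S4}
  #2: {S1, S6, S7}
  #3: {S2, S5, S8}
  #4: {S4}
  #5: {S3, S4, S6}
  #6: {S1, S2, S8}
No 2 sites suffice: every size-2 union leaves at least one demand point uncovered.
But {#1, #2, #3} covers everything, so the minimum is 3.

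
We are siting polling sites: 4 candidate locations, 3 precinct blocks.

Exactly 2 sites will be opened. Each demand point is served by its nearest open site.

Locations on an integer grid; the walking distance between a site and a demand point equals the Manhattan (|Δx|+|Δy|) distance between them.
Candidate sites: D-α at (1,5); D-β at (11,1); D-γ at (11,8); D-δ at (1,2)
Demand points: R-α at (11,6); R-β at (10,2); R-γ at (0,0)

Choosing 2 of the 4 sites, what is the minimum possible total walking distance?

10

Open {D-β, D-δ}.
  R-α→D-β 5, R-β→D-β 2, R-γ→D-δ 3  ⇒ total 10.
Compare {D-γ, D-δ}: total 12.
Compare {D-α, D-β}: total 13.
No size-2 selection does better; minimum is 10.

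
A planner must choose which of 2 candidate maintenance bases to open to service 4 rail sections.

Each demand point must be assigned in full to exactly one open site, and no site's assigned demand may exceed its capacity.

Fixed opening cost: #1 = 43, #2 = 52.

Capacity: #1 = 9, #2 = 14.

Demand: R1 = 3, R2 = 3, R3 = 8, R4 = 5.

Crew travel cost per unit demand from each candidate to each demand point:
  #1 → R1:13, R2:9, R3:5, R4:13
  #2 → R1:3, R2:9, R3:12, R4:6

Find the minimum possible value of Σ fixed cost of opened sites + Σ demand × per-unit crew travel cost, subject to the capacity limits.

201

Open {#1, #2}; cheapest assignment that respects the capacities:
  #1 (cap 9, load 8): R3 — cost 8×5 = 40
  #2 (cap 14, load 11): R1, R2, R4 — cost 3×3 + 3×9 + 5×6 = 66
  Shipping 106, fixed 95 → total 201.
  Any other capacity-feasible assignment to {#1, #2} ships for at least 106.
Total demand is 19 and no other set of sites has combined capacity ≥ 19, so {#1, #2} is the only feasible choice of open sites. Minimum: 201.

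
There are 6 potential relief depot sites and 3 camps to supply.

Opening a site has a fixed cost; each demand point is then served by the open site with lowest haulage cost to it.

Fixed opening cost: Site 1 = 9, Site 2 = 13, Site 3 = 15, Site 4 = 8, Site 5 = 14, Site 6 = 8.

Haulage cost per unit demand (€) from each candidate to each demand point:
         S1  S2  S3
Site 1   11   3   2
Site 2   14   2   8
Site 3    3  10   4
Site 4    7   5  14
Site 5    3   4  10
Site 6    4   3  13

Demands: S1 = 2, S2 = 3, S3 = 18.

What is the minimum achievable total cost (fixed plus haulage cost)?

70

Open {Site 1, Site 6}: assign each demand point to its cheapest open site.
  S1→Site 6 2×4=8, S2→Site 1 3×3=9, S3→Site 1 18×2=36
  haulage cost 53, fixed 17 → total 70.
Compare {Site 1, Site 5}: haulage cost 51 + fixed 23 = 74.
Compare {Site 1, Site 3}: haulage cost 51 + fixed 24 = 75.
Compare {Site 1}: haulage cost 67 + fixed 9 = 76.
All other subsets cost ≥ 74. Minimum total cost: 70.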